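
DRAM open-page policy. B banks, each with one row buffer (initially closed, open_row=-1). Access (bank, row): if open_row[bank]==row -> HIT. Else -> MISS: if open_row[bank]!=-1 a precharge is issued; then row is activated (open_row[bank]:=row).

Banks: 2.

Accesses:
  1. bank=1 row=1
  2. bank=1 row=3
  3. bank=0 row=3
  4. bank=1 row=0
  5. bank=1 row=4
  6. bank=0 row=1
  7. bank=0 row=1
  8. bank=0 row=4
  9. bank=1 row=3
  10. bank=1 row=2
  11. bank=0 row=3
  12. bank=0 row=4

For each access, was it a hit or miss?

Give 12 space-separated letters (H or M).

Answer: M M M M M M H M M M M M

Derivation:
Acc 1: bank1 row1 -> MISS (open row1); precharges=0
Acc 2: bank1 row3 -> MISS (open row3); precharges=1
Acc 3: bank0 row3 -> MISS (open row3); precharges=1
Acc 4: bank1 row0 -> MISS (open row0); precharges=2
Acc 5: bank1 row4 -> MISS (open row4); precharges=3
Acc 6: bank0 row1 -> MISS (open row1); precharges=4
Acc 7: bank0 row1 -> HIT
Acc 8: bank0 row4 -> MISS (open row4); precharges=5
Acc 9: bank1 row3 -> MISS (open row3); precharges=6
Acc 10: bank1 row2 -> MISS (open row2); precharges=7
Acc 11: bank0 row3 -> MISS (open row3); precharges=8
Acc 12: bank0 row4 -> MISS (open row4); precharges=9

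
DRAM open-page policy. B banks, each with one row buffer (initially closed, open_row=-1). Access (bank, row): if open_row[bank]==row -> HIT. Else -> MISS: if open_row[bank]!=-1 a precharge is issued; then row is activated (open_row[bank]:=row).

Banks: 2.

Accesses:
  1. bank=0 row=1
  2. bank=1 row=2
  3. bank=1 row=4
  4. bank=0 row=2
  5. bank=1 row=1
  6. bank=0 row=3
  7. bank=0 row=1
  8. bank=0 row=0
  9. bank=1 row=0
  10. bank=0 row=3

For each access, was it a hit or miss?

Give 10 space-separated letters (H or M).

Answer: M M M M M M M M M M

Derivation:
Acc 1: bank0 row1 -> MISS (open row1); precharges=0
Acc 2: bank1 row2 -> MISS (open row2); precharges=0
Acc 3: bank1 row4 -> MISS (open row4); precharges=1
Acc 4: bank0 row2 -> MISS (open row2); precharges=2
Acc 5: bank1 row1 -> MISS (open row1); precharges=3
Acc 6: bank0 row3 -> MISS (open row3); precharges=4
Acc 7: bank0 row1 -> MISS (open row1); precharges=5
Acc 8: bank0 row0 -> MISS (open row0); precharges=6
Acc 9: bank1 row0 -> MISS (open row0); precharges=7
Acc 10: bank0 row3 -> MISS (open row3); precharges=8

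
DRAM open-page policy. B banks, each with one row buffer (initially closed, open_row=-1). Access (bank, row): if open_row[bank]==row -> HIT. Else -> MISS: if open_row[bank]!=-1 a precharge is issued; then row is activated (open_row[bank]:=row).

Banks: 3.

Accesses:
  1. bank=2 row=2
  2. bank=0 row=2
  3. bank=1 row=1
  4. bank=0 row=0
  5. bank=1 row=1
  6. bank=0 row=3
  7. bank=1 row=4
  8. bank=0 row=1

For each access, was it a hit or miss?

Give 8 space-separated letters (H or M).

Answer: M M M M H M M M

Derivation:
Acc 1: bank2 row2 -> MISS (open row2); precharges=0
Acc 2: bank0 row2 -> MISS (open row2); precharges=0
Acc 3: bank1 row1 -> MISS (open row1); precharges=0
Acc 4: bank0 row0 -> MISS (open row0); precharges=1
Acc 5: bank1 row1 -> HIT
Acc 6: bank0 row3 -> MISS (open row3); precharges=2
Acc 7: bank1 row4 -> MISS (open row4); precharges=3
Acc 8: bank0 row1 -> MISS (open row1); precharges=4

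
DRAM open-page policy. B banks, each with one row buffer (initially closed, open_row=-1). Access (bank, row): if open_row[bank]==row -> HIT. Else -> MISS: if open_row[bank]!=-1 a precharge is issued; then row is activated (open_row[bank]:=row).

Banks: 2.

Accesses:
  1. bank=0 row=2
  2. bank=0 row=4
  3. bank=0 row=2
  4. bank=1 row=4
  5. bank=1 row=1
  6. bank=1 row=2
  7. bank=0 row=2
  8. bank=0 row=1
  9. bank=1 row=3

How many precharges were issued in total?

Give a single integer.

Answer: 6

Derivation:
Acc 1: bank0 row2 -> MISS (open row2); precharges=0
Acc 2: bank0 row4 -> MISS (open row4); precharges=1
Acc 3: bank0 row2 -> MISS (open row2); precharges=2
Acc 4: bank1 row4 -> MISS (open row4); precharges=2
Acc 5: bank1 row1 -> MISS (open row1); precharges=3
Acc 6: bank1 row2 -> MISS (open row2); precharges=4
Acc 7: bank0 row2 -> HIT
Acc 8: bank0 row1 -> MISS (open row1); precharges=5
Acc 9: bank1 row3 -> MISS (open row3); precharges=6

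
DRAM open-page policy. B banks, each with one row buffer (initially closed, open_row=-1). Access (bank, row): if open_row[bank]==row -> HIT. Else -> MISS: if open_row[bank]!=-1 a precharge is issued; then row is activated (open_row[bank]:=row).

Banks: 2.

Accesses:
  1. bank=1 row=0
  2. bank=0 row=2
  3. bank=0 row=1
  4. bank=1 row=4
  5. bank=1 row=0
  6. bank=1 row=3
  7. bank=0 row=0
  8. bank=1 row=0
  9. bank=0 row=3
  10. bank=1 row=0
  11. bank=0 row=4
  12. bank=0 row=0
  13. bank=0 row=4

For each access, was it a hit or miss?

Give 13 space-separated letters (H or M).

Answer: M M M M M M M M M H M M M

Derivation:
Acc 1: bank1 row0 -> MISS (open row0); precharges=0
Acc 2: bank0 row2 -> MISS (open row2); precharges=0
Acc 3: bank0 row1 -> MISS (open row1); precharges=1
Acc 4: bank1 row4 -> MISS (open row4); precharges=2
Acc 5: bank1 row0 -> MISS (open row0); precharges=3
Acc 6: bank1 row3 -> MISS (open row3); precharges=4
Acc 7: bank0 row0 -> MISS (open row0); precharges=5
Acc 8: bank1 row0 -> MISS (open row0); precharges=6
Acc 9: bank0 row3 -> MISS (open row3); precharges=7
Acc 10: bank1 row0 -> HIT
Acc 11: bank0 row4 -> MISS (open row4); precharges=8
Acc 12: bank0 row0 -> MISS (open row0); precharges=9
Acc 13: bank0 row4 -> MISS (open row4); precharges=10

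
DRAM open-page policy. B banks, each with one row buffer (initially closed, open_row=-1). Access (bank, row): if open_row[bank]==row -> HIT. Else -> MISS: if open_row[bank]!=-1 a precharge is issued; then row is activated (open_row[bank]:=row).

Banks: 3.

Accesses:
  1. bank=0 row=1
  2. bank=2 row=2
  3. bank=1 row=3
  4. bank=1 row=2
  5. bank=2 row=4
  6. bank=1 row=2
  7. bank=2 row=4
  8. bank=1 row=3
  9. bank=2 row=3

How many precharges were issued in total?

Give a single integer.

Acc 1: bank0 row1 -> MISS (open row1); precharges=0
Acc 2: bank2 row2 -> MISS (open row2); precharges=0
Acc 3: bank1 row3 -> MISS (open row3); precharges=0
Acc 4: bank1 row2 -> MISS (open row2); precharges=1
Acc 5: bank2 row4 -> MISS (open row4); precharges=2
Acc 6: bank1 row2 -> HIT
Acc 7: bank2 row4 -> HIT
Acc 8: bank1 row3 -> MISS (open row3); precharges=3
Acc 9: bank2 row3 -> MISS (open row3); precharges=4

Answer: 4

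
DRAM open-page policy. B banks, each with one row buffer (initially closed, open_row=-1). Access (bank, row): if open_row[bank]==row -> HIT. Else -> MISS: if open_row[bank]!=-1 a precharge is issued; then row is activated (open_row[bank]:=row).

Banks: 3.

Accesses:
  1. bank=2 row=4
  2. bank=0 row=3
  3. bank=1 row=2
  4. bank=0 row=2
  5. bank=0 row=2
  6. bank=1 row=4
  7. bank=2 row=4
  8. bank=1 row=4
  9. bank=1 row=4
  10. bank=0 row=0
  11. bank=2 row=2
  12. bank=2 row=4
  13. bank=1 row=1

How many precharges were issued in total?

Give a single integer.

Answer: 6

Derivation:
Acc 1: bank2 row4 -> MISS (open row4); precharges=0
Acc 2: bank0 row3 -> MISS (open row3); precharges=0
Acc 3: bank1 row2 -> MISS (open row2); precharges=0
Acc 4: bank0 row2 -> MISS (open row2); precharges=1
Acc 5: bank0 row2 -> HIT
Acc 6: bank1 row4 -> MISS (open row4); precharges=2
Acc 7: bank2 row4 -> HIT
Acc 8: bank1 row4 -> HIT
Acc 9: bank1 row4 -> HIT
Acc 10: bank0 row0 -> MISS (open row0); precharges=3
Acc 11: bank2 row2 -> MISS (open row2); precharges=4
Acc 12: bank2 row4 -> MISS (open row4); precharges=5
Acc 13: bank1 row1 -> MISS (open row1); precharges=6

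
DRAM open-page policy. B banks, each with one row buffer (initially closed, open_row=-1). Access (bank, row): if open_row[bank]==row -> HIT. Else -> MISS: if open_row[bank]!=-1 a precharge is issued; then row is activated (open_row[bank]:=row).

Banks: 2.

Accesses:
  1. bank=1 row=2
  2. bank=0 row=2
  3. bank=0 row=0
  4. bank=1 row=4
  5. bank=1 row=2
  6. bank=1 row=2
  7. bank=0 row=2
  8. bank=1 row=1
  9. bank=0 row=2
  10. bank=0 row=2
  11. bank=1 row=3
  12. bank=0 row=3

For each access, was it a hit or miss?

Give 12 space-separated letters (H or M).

Answer: M M M M M H M M H H M M

Derivation:
Acc 1: bank1 row2 -> MISS (open row2); precharges=0
Acc 2: bank0 row2 -> MISS (open row2); precharges=0
Acc 3: bank0 row0 -> MISS (open row0); precharges=1
Acc 4: bank1 row4 -> MISS (open row4); precharges=2
Acc 5: bank1 row2 -> MISS (open row2); precharges=3
Acc 6: bank1 row2 -> HIT
Acc 7: bank0 row2 -> MISS (open row2); precharges=4
Acc 8: bank1 row1 -> MISS (open row1); precharges=5
Acc 9: bank0 row2 -> HIT
Acc 10: bank0 row2 -> HIT
Acc 11: bank1 row3 -> MISS (open row3); precharges=6
Acc 12: bank0 row3 -> MISS (open row3); precharges=7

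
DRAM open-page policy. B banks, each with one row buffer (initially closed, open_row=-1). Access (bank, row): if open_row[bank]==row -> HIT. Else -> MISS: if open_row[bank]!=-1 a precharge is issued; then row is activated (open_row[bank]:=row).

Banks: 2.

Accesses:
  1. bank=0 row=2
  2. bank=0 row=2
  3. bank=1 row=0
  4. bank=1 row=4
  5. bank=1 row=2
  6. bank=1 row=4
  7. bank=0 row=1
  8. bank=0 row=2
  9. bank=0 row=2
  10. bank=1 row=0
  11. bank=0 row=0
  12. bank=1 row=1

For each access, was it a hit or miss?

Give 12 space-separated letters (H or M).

Acc 1: bank0 row2 -> MISS (open row2); precharges=0
Acc 2: bank0 row2 -> HIT
Acc 3: bank1 row0 -> MISS (open row0); precharges=0
Acc 4: bank1 row4 -> MISS (open row4); precharges=1
Acc 5: bank1 row2 -> MISS (open row2); precharges=2
Acc 6: bank1 row4 -> MISS (open row4); precharges=3
Acc 7: bank0 row1 -> MISS (open row1); precharges=4
Acc 8: bank0 row2 -> MISS (open row2); precharges=5
Acc 9: bank0 row2 -> HIT
Acc 10: bank1 row0 -> MISS (open row0); precharges=6
Acc 11: bank0 row0 -> MISS (open row0); precharges=7
Acc 12: bank1 row1 -> MISS (open row1); precharges=8

Answer: M H M M M M M M H M M M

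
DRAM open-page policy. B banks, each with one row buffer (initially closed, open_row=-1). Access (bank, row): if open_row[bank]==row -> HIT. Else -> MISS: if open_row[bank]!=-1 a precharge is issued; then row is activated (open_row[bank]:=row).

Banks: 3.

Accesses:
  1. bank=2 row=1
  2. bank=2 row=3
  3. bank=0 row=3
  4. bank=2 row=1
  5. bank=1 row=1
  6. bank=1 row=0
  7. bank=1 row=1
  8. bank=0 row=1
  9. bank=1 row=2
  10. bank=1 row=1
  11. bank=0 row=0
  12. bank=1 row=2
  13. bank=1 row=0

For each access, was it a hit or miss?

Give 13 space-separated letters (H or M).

Acc 1: bank2 row1 -> MISS (open row1); precharges=0
Acc 2: bank2 row3 -> MISS (open row3); precharges=1
Acc 3: bank0 row3 -> MISS (open row3); precharges=1
Acc 4: bank2 row1 -> MISS (open row1); precharges=2
Acc 5: bank1 row1 -> MISS (open row1); precharges=2
Acc 6: bank1 row0 -> MISS (open row0); precharges=3
Acc 7: bank1 row1 -> MISS (open row1); precharges=4
Acc 8: bank0 row1 -> MISS (open row1); precharges=5
Acc 9: bank1 row2 -> MISS (open row2); precharges=6
Acc 10: bank1 row1 -> MISS (open row1); precharges=7
Acc 11: bank0 row0 -> MISS (open row0); precharges=8
Acc 12: bank1 row2 -> MISS (open row2); precharges=9
Acc 13: bank1 row0 -> MISS (open row0); precharges=10

Answer: M M M M M M M M M M M M M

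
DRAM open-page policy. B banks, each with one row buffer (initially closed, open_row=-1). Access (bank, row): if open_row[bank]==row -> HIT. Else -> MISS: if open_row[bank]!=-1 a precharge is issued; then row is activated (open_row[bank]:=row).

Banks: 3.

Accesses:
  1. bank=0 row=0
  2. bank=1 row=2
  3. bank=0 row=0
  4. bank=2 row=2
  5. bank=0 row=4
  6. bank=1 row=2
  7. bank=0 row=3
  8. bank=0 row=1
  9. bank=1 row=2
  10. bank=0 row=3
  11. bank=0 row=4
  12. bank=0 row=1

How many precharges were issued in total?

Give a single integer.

Answer: 6

Derivation:
Acc 1: bank0 row0 -> MISS (open row0); precharges=0
Acc 2: bank1 row2 -> MISS (open row2); precharges=0
Acc 3: bank0 row0 -> HIT
Acc 4: bank2 row2 -> MISS (open row2); precharges=0
Acc 5: bank0 row4 -> MISS (open row4); precharges=1
Acc 6: bank1 row2 -> HIT
Acc 7: bank0 row3 -> MISS (open row3); precharges=2
Acc 8: bank0 row1 -> MISS (open row1); precharges=3
Acc 9: bank1 row2 -> HIT
Acc 10: bank0 row3 -> MISS (open row3); precharges=4
Acc 11: bank0 row4 -> MISS (open row4); precharges=5
Acc 12: bank0 row1 -> MISS (open row1); precharges=6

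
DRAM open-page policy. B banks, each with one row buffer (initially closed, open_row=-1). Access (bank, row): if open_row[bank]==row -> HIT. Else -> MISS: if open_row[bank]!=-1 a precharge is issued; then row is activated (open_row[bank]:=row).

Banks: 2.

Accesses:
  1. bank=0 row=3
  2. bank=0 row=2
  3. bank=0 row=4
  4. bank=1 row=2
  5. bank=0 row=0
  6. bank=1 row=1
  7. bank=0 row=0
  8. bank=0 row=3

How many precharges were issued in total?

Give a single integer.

Acc 1: bank0 row3 -> MISS (open row3); precharges=0
Acc 2: bank0 row2 -> MISS (open row2); precharges=1
Acc 3: bank0 row4 -> MISS (open row4); precharges=2
Acc 4: bank1 row2 -> MISS (open row2); precharges=2
Acc 5: bank0 row0 -> MISS (open row0); precharges=3
Acc 6: bank1 row1 -> MISS (open row1); precharges=4
Acc 7: bank0 row0 -> HIT
Acc 8: bank0 row3 -> MISS (open row3); precharges=5

Answer: 5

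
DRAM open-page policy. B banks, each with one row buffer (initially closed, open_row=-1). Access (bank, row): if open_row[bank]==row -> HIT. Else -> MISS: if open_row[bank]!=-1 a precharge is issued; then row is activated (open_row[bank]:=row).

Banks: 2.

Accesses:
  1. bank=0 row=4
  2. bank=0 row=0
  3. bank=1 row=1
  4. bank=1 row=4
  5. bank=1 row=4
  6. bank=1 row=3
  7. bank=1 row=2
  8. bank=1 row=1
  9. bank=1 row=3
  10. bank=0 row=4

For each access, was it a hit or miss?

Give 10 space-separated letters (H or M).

Acc 1: bank0 row4 -> MISS (open row4); precharges=0
Acc 2: bank0 row0 -> MISS (open row0); precharges=1
Acc 3: bank1 row1 -> MISS (open row1); precharges=1
Acc 4: bank1 row4 -> MISS (open row4); precharges=2
Acc 5: bank1 row4 -> HIT
Acc 6: bank1 row3 -> MISS (open row3); precharges=3
Acc 7: bank1 row2 -> MISS (open row2); precharges=4
Acc 8: bank1 row1 -> MISS (open row1); precharges=5
Acc 9: bank1 row3 -> MISS (open row3); precharges=6
Acc 10: bank0 row4 -> MISS (open row4); precharges=7

Answer: M M M M H M M M M M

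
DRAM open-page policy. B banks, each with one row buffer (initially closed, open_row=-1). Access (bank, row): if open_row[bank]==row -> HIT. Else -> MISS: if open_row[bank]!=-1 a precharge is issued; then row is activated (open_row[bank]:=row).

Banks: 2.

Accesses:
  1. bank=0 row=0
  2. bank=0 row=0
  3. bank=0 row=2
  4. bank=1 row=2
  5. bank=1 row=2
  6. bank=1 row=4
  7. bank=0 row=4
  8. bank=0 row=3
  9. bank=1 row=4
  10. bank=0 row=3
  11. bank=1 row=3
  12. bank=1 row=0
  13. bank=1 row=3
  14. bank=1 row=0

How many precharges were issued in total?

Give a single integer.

Answer: 8

Derivation:
Acc 1: bank0 row0 -> MISS (open row0); precharges=0
Acc 2: bank0 row0 -> HIT
Acc 3: bank0 row2 -> MISS (open row2); precharges=1
Acc 4: bank1 row2 -> MISS (open row2); precharges=1
Acc 5: bank1 row2 -> HIT
Acc 6: bank1 row4 -> MISS (open row4); precharges=2
Acc 7: bank0 row4 -> MISS (open row4); precharges=3
Acc 8: bank0 row3 -> MISS (open row3); precharges=4
Acc 9: bank1 row4 -> HIT
Acc 10: bank0 row3 -> HIT
Acc 11: bank1 row3 -> MISS (open row3); precharges=5
Acc 12: bank1 row0 -> MISS (open row0); precharges=6
Acc 13: bank1 row3 -> MISS (open row3); precharges=7
Acc 14: bank1 row0 -> MISS (open row0); precharges=8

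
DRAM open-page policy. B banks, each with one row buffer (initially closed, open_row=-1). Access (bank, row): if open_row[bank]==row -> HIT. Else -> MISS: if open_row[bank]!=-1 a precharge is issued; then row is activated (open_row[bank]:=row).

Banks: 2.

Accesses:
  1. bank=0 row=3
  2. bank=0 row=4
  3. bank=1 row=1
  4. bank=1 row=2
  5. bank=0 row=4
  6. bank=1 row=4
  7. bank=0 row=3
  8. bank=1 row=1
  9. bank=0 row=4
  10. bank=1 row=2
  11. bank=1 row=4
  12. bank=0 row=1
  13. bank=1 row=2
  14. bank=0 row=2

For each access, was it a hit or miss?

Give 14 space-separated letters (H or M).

Acc 1: bank0 row3 -> MISS (open row3); precharges=0
Acc 2: bank0 row4 -> MISS (open row4); precharges=1
Acc 3: bank1 row1 -> MISS (open row1); precharges=1
Acc 4: bank1 row2 -> MISS (open row2); precharges=2
Acc 5: bank0 row4 -> HIT
Acc 6: bank1 row4 -> MISS (open row4); precharges=3
Acc 7: bank0 row3 -> MISS (open row3); precharges=4
Acc 8: bank1 row1 -> MISS (open row1); precharges=5
Acc 9: bank0 row4 -> MISS (open row4); precharges=6
Acc 10: bank1 row2 -> MISS (open row2); precharges=7
Acc 11: bank1 row4 -> MISS (open row4); precharges=8
Acc 12: bank0 row1 -> MISS (open row1); precharges=9
Acc 13: bank1 row2 -> MISS (open row2); precharges=10
Acc 14: bank0 row2 -> MISS (open row2); precharges=11

Answer: M M M M H M M M M M M M M M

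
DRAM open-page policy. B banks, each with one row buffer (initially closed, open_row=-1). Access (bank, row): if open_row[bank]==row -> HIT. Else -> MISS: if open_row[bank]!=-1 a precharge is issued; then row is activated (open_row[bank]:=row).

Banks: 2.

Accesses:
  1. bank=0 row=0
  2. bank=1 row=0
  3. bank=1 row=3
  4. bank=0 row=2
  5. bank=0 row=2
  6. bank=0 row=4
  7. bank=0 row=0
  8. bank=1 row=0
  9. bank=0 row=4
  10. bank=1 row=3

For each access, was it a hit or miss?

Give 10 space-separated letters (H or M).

Acc 1: bank0 row0 -> MISS (open row0); precharges=0
Acc 2: bank1 row0 -> MISS (open row0); precharges=0
Acc 3: bank1 row3 -> MISS (open row3); precharges=1
Acc 4: bank0 row2 -> MISS (open row2); precharges=2
Acc 5: bank0 row2 -> HIT
Acc 6: bank0 row4 -> MISS (open row4); precharges=3
Acc 7: bank0 row0 -> MISS (open row0); precharges=4
Acc 8: bank1 row0 -> MISS (open row0); precharges=5
Acc 9: bank0 row4 -> MISS (open row4); precharges=6
Acc 10: bank1 row3 -> MISS (open row3); precharges=7

Answer: M M M M H M M M M M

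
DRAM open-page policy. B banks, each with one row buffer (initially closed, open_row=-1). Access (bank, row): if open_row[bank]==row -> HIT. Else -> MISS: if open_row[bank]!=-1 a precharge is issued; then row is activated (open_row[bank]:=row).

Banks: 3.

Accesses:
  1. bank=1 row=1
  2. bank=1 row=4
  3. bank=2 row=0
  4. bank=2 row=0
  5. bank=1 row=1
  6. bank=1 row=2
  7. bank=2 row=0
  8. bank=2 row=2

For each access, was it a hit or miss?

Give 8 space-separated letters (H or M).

Answer: M M M H M M H M

Derivation:
Acc 1: bank1 row1 -> MISS (open row1); precharges=0
Acc 2: bank1 row4 -> MISS (open row4); precharges=1
Acc 3: bank2 row0 -> MISS (open row0); precharges=1
Acc 4: bank2 row0 -> HIT
Acc 5: bank1 row1 -> MISS (open row1); precharges=2
Acc 6: bank1 row2 -> MISS (open row2); precharges=3
Acc 7: bank2 row0 -> HIT
Acc 8: bank2 row2 -> MISS (open row2); precharges=4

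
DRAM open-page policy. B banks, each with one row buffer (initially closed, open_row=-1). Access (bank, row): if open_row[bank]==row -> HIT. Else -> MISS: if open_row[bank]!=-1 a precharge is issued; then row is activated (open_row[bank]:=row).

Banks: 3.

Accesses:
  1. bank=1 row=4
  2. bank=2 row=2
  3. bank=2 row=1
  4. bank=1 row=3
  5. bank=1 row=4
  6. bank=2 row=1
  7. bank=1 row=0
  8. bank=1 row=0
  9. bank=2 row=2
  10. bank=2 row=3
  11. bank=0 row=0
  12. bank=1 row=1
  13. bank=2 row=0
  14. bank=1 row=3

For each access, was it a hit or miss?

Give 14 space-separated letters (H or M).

Answer: M M M M M H M H M M M M M M

Derivation:
Acc 1: bank1 row4 -> MISS (open row4); precharges=0
Acc 2: bank2 row2 -> MISS (open row2); precharges=0
Acc 3: bank2 row1 -> MISS (open row1); precharges=1
Acc 4: bank1 row3 -> MISS (open row3); precharges=2
Acc 5: bank1 row4 -> MISS (open row4); precharges=3
Acc 6: bank2 row1 -> HIT
Acc 7: bank1 row0 -> MISS (open row0); precharges=4
Acc 8: bank1 row0 -> HIT
Acc 9: bank2 row2 -> MISS (open row2); precharges=5
Acc 10: bank2 row3 -> MISS (open row3); precharges=6
Acc 11: bank0 row0 -> MISS (open row0); precharges=6
Acc 12: bank1 row1 -> MISS (open row1); precharges=7
Acc 13: bank2 row0 -> MISS (open row0); precharges=8
Acc 14: bank1 row3 -> MISS (open row3); precharges=9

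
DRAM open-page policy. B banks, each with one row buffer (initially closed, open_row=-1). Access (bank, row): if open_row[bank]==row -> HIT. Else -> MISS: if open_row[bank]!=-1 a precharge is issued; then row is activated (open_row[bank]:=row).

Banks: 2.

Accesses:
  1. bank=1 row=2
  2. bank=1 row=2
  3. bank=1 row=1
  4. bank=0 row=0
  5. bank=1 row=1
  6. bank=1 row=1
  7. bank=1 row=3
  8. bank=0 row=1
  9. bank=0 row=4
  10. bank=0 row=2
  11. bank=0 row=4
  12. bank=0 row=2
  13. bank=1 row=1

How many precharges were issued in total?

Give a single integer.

Acc 1: bank1 row2 -> MISS (open row2); precharges=0
Acc 2: bank1 row2 -> HIT
Acc 3: bank1 row1 -> MISS (open row1); precharges=1
Acc 4: bank0 row0 -> MISS (open row0); precharges=1
Acc 5: bank1 row1 -> HIT
Acc 6: bank1 row1 -> HIT
Acc 7: bank1 row3 -> MISS (open row3); precharges=2
Acc 8: bank0 row1 -> MISS (open row1); precharges=3
Acc 9: bank0 row4 -> MISS (open row4); precharges=4
Acc 10: bank0 row2 -> MISS (open row2); precharges=5
Acc 11: bank0 row4 -> MISS (open row4); precharges=6
Acc 12: bank0 row2 -> MISS (open row2); precharges=7
Acc 13: bank1 row1 -> MISS (open row1); precharges=8

Answer: 8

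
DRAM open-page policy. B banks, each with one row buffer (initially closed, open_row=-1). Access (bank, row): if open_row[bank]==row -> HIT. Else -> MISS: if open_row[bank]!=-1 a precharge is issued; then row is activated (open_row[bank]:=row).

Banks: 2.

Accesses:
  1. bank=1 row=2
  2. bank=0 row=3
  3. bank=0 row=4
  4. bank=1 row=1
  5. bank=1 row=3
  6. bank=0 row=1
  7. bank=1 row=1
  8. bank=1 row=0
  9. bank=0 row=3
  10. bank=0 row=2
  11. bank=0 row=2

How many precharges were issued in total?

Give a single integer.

Answer: 8

Derivation:
Acc 1: bank1 row2 -> MISS (open row2); precharges=0
Acc 2: bank0 row3 -> MISS (open row3); precharges=0
Acc 3: bank0 row4 -> MISS (open row4); precharges=1
Acc 4: bank1 row1 -> MISS (open row1); precharges=2
Acc 5: bank1 row3 -> MISS (open row3); precharges=3
Acc 6: bank0 row1 -> MISS (open row1); precharges=4
Acc 7: bank1 row1 -> MISS (open row1); precharges=5
Acc 8: bank1 row0 -> MISS (open row0); precharges=6
Acc 9: bank0 row3 -> MISS (open row3); precharges=7
Acc 10: bank0 row2 -> MISS (open row2); precharges=8
Acc 11: bank0 row2 -> HIT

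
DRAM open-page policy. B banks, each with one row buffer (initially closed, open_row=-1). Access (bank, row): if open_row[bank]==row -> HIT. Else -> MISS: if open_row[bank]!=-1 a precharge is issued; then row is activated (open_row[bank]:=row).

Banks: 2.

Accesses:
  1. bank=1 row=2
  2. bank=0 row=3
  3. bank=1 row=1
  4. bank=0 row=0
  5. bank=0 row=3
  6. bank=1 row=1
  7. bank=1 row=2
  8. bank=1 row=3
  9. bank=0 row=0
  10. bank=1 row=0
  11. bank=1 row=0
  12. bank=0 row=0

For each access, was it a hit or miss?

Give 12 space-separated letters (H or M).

Acc 1: bank1 row2 -> MISS (open row2); precharges=0
Acc 2: bank0 row3 -> MISS (open row3); precharges=0
Acc 3: bank1 row1 -> MISS (open row1); precharges=1
Acc 4: bank0 row0 -> MISS (open row0); precharges=2
Acc 5: bank0 row3 -> MISS (open row3); precharges=3
Acc 6: bank1 row1 -> HIT
Acc 7: bank1 row2 -> MISS (open row2); precharges=4
Acc 8: bank1 row3 -> MISS (open row3); precharges=5
Acc 9: bank0 row0 -> MISS (open row0); precharges=6
Acc 10: bank1 row0 -> MISS (open row0); precharges=7
Acc 11: bank1 row0 -> HIT
Acc 12: bank0 row0 -> HIT

Answer: M M M M M H M M M M H H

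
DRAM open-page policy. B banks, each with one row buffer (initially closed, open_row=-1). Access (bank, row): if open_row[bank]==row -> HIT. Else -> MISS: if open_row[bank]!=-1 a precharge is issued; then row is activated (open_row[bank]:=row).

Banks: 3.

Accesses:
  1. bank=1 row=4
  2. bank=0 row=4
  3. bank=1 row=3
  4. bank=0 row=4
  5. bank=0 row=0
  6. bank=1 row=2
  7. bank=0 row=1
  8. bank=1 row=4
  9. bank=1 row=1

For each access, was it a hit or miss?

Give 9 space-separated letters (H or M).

Acc 1: bank1 row4 -> MISS (open row4); precharges=0
Acc 2: bank0 row4 -> MISS (open row4); precharges=0
Acc 3: bank1 row3 -> MISS (open row3); precharges=1
Acc 4: bank0 row4 -> HIT
Acc 5: bank0 row0 -> MISS (open row0); precharges=2
Acc 6: bank1 row2 -> MISS (open row2); precharges=3
Acc 7: bank0 row1 -> MISS (open row1); precharges=4
Acc 8: bank1 row4 -> MISS (open row4); precharges=5
Acc 9: bank1 row1 -> MISS (open row1); precharges=6

Answer: M M M H M M M M M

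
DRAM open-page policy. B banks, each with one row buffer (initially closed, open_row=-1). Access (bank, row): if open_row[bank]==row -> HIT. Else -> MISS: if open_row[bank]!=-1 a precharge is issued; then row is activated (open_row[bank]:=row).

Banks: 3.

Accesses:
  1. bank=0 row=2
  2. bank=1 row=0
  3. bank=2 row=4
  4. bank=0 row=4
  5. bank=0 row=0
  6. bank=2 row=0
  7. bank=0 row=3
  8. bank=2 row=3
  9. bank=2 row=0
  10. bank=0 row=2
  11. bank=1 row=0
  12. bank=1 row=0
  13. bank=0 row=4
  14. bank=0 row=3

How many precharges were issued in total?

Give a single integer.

Acc 1: bank0 row2 -> MISS (open row2); precharges=0
Acc 2: bank1 row0 -> MISS (open row0); precharges=0
Acc 3: bank2 row4 -> MISS (open row4); precharges=0
Acc 4: bank0 row4 -> MISS (open row4); precharges=1
Acc 5: bank0 row0 -> MISS (open row0); precharges=2
Acc 6: bank2 row0 -> MISS (open row0); precharges=3
Acc 7: bank0 row3 -> MISS (open row3); precharges=4
Acc 8: bank2 row3 -> MISS (open row3); precharges=5
Acc 9: bank2 row0 -> MISS (open row0); precharges=6
Acc 10: bank0 row2 -> MISS (open row2); precharges=7
Acc 11: bank1 row0 -> HIT
Acc 12: bank1 row0 -> HIT
Acc 13: bank0 row4 -> MISS (open row4); precharges=8
Acc 14: bank0 row3 -> MISS (open row3); precharges=9

Answer: 9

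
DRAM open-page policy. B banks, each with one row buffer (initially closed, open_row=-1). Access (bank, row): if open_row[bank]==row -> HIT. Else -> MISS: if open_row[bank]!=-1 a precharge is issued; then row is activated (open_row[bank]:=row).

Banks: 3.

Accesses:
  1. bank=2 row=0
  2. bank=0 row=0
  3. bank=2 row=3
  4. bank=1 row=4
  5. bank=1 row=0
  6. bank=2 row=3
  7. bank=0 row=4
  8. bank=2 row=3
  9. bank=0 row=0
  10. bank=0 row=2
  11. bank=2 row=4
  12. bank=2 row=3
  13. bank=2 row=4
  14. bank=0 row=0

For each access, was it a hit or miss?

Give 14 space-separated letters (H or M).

Answer: M M M M M H M H M M M M M M

Derivation:
Acc 1: bank2 row0 -> MISS (open row0); precharges=0
Acc 2: bank0 row0 -> MISS (open row0); precharges=0
Acc 3: bank2 row3 -> MISS (open row3); precharges=1
Acc 4: bank1 row4 -> MISS (open row4); precharges=1
Acc 5: bank1 row0 -> MISS (open row0); precharges=2
Acc 6: bank2 row3 -> HIT
Acc 7: bank0 row4 -> MISS (open row4); precharges=3
Acc 8: bank2 row3 -> HIT
Acc 9: bank0 row0 -> MISS (open row0); precharges=4
Acc 10: bank0 row2 -> MISS (open row2); precharges=5
Acc 11: bank2 row4 -> MISS (open row4); precharges=6
Acc 12: bank2 row3 -> MISS (open row3); precharges=7
Acc 13: bank2 row4 -> MISS (open row4); precharges=8
Acc 14: bank0 row0 -> MISS (open row0); precharges=9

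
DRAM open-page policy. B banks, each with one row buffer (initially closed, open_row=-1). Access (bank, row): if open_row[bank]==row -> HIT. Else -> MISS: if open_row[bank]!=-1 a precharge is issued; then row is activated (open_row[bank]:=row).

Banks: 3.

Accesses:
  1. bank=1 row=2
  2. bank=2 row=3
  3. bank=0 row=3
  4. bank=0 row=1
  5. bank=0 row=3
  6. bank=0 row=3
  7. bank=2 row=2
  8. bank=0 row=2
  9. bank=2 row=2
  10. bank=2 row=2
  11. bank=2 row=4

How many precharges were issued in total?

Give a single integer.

Answer: 5

Derivation:
Acc 1: bank1 row2 -> MISS (open row2); precharges=0
Acc 2: bank2 row3 -> MISS (open row3); precharges=0
Acc 3: bank0 row3 -> MISS (open row3); precharges=0
Acc 4: bank0 row1 -> MISS (open row1); precharges=1
Acc 5: bank0 row3 -> MISS (open row3); precharges=2
Acc 6: bank0 row3 -> HIT
Acc 7: bank2 row2 -> MISS (open row2); precharges=3
Acc 8: bank0 row2 -> MISS (open row2); precharges=4
Acc 9: bank2 row2 -> HIT
Acc 10: bank2 row2 -> HIT
Acc 11: bank2 row4 -> MISS (open row4); precharges=5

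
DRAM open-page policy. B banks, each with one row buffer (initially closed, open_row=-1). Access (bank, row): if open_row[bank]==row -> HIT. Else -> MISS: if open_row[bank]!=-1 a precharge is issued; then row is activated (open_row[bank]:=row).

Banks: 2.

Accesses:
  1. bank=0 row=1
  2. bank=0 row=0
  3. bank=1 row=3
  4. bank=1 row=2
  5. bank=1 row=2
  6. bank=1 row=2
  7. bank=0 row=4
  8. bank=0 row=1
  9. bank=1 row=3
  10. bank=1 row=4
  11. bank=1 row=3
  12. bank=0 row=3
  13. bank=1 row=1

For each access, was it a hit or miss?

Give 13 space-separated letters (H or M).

Answer: M M M M H H M M M M M M M

Derivation:
Acc 1: bank0 row1 -> MISS (open row1); precharges=0
Acc 2: bank0 row0 -> MISS (open row0); precharges=1
Acc 3: bank1 row3 -> MISS (open row3); precharges=1
Acc 4: bank1 row2 -> MISS (open row2); precharges=2
Acc 5: bank1 row2 -> HIT
Acc 6: bank1 row2 -> HIT
Acc 7: bank0 row4 -> MISS (open row4); precharges=3
Acc 8: bank0 row1 -> MISS (open row1); precharges=4
Acc 9: bank1 row3 -> MISS (open row3); precharges=5
Acc 10: bank1 row4 -> MISS (open row4); precharges=6
Acc 11: bank1 row3 -> MISS (open row3); precharges=7
Acc 12: bank0 row3 -> MISS (open row3); precharges=8
Acc 13: bank1 row1 -> MISS (open row1); precharges=9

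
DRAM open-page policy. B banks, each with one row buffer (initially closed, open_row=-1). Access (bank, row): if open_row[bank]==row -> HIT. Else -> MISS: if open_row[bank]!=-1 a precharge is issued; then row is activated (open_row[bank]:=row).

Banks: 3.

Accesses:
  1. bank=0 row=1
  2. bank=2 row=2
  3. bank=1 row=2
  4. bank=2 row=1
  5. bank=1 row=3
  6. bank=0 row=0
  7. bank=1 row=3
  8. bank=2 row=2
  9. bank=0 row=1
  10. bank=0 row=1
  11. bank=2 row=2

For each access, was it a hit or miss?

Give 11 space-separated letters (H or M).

Answer: M M M M M M H M M H H

Derivation:
Acc 1: bank0 row1 -> MISS (open row1); precharges=0
Acc 2: bank2 row2 -> MISS (open row2); precharges=0
Acc 3: bank1 row2 -> MISS (open row2); precharges=0
Acc 4: bank2 row1 -> MISS (open row1); precharges=1
Acc 5: bank1 row3 -> MISS (open row3); precharges=2
Acc 6: bank0 row0 -> MISS (open row0); precharges=3
Acc 7: bank1 row3 -> HIT
Acc 8: bank2 row2 -> MISS (open row2); precharges=4
Acc 9: bank0 row1 -> MISS (open row1); precharges=5
Acc 10: bank0 row1 -> HIT
Acc 11: bank2 row2 -> HIT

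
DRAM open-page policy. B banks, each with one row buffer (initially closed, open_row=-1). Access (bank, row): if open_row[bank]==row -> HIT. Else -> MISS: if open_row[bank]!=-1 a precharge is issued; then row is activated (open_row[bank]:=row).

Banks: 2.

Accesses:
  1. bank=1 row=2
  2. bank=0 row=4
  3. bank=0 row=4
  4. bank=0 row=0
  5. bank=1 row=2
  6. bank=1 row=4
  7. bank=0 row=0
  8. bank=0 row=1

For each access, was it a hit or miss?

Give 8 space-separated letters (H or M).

Acc 1: bank1 row2 -> MISS (open row2); precharges=0
Acc 2: bank0 row4 -> MISS (open row4); precharges=0
Acc 3: bank0 row4 -> HIT
Acc 4: bank0 row0 -> MISS (open row0); precharges=1
Acc 5: bank1 row2 -> HIT
Acc 6: bank1 row4 -> MISS (open row4); precharges=2
Acc 7: bank0 row0 -> HIT
Acc 8: bank0 row1 -> MISS (open row1); precharges=3

Answer: M M H M H M H M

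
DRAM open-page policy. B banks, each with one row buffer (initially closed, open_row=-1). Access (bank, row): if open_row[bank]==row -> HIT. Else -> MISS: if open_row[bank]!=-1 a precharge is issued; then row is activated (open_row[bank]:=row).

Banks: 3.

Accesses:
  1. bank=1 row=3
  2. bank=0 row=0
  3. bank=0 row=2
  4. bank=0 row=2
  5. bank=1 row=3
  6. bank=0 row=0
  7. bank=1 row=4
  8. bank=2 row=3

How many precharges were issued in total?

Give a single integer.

Answer: 3

Derivation:
Acc 1: bank1 row3 -> MISS (open row3); precharges=0
Acc 2: bank0 row0 -> MISS (open row0); precharges=0
Acc 3: bank0 row2 -> MISS (open row2); precharges=1
Acc 4: bank0 row2 -> HIT
Acc 5: bank1 row3 -> HIT
Acc 6: bank0 row0 -> MISS (open row0); precharges=2
Acc 7: bank1 row4 -> MISS (open row4); precharges=3
Acc 8: bank2 row3 -> MISS (open row3); precharges=3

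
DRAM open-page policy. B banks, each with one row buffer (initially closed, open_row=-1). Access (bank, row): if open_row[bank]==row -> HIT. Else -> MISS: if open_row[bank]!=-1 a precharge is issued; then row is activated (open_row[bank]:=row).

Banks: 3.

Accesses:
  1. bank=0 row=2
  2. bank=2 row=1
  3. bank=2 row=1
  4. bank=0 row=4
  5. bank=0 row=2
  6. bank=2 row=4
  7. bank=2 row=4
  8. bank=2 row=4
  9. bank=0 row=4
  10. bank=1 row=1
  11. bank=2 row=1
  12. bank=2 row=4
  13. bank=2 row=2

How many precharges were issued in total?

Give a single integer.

Answer: 7

Derivation:
Acc 1: bank0 row2 -> MISS (open row2); precharges=0
Acc 2: bank2 row1 -> MISS (open row1); precharges=0
Acc 3: bank2 row1 -> HIT
Acc 4: bank0 row4 -> MISS (open row4); precharges=1
Acc 5: bank0 row2 -> MISS (open row2); precharges=2
Acc 6: bank2 row4 -> MISS (open row4); precharges=3
Acc 7: bank2 row4 -> HIT
Acc 8: bank2 row4 -> HIT
Acc 9: bank0 row4 -> MISS (open row4); precharges=4
Acc 10: bank1 row1 -> MISS (open row1); precharges=4
Acc 11: bank2 row1 -> MISS (open row1); precharges=5
Acc 12: bank2 row4 -> MISS (open row4); precharges=6
Acc 13: bank2 row2 -> MISS (open row2); precharges=7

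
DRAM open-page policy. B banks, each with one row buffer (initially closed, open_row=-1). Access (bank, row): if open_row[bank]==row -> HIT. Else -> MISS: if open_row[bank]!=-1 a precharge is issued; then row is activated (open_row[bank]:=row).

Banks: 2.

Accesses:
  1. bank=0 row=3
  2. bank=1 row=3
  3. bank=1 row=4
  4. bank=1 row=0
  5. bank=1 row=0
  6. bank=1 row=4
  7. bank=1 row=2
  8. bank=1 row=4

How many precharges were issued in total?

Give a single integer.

Answer: 5

Derivation:
Acc 1: bank0 row3 -> MISS (open row3); precharges=0
Acc 2: bank1 row3 -> MISS (open row3); precharges=0
Acc 3: bank1 row4 -> MISS (open row4); precharges=1
Acc 4: bank1 row0 -> MISS (open row0); precharges=2
Acc 5: bank1 row0 -> HIT
Acc 6: bank1 row4 -> MISS (open row4); precharges=3
Acc 7: bank1 row2 -> MISS (open row2); precharges=4
Acc 8: bank1 row4 -> MISS (open row4); precharges=5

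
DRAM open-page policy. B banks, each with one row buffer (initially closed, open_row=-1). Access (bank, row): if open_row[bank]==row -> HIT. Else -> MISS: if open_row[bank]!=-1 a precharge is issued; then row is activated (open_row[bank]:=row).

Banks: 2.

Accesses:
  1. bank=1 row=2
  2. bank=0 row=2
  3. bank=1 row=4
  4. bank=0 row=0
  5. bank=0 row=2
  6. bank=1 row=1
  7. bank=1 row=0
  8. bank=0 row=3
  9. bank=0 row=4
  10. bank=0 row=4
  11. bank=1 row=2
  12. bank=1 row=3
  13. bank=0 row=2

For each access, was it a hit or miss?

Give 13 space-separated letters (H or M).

Acc 1: bank1 row2 -> MISS (open row2); precharges=0
Acc 2: bank0 row2 -> MISS (open row2); precharges=0
Acc 3: bank1 row4 -> MISS (open row4); precharges=1
Acc 4: bank0 row0 -> MISS (open row0); precharges=2
Acc 5: bank0 row2 -> MISS (open row2); precharges=3
Acc 6: bank1 row1 -> MISS (open row1); precharges=4
Acc 7: bank1 row0 -> MISS (open row0); precharges=5
Acc 8: bank0 row3 -> MISS (open row3); precharges=6
Acc 9: bank0 row4 -> MISS (open row4); precharges=7
Acc 10: bank0 row4 -> HIT
Acc 11: bank1 row2 -> MISS (open row2); precharges=8
Acc 12: bank1 row3 -> MISS (open row3); precharges=9
Acc 13: bank0 row2 -> MISS (open row2); precharges=10

Answer: M M M M M M M M M H M M M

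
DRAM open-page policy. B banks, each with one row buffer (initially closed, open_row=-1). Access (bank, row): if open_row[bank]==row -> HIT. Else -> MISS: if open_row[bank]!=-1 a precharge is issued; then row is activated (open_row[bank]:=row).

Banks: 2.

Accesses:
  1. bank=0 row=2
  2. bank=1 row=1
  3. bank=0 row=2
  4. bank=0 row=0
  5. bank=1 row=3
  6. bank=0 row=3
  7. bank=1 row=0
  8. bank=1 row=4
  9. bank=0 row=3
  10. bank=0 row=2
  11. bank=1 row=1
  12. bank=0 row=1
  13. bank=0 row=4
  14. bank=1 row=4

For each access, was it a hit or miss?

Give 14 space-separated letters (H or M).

Acc 1: bank0 row2 -> MISS (open row2); precharges=0
Acc 2: bank1 row1 -> MISS (open row1); precharges=0
Acc 3: bank0 row2 -> HIT
Acc 4: bank0 row0 -> MISS (open row0); precharges=1
Acc 5: bank1 row3 -> MISS (open row3); precharges=2
Acc 6: bank0 row3 -> MISS (open row3); precharges=3
Acc 7: bank1 row0 -> MISS (open row0); precharges=4
Acc 8: bank1 row4 -> MISS (open row4); precharges=5
Acc 9: bank0 row3 -> HIT
Acc 10: bank0 row2 -> MISS (open row2); precharges=6
Acc 11: bank1 row1 -> MISS (open row1); precharges=7
Acc 12: bank0 row1 -> MISS (open row1); precharges=8
Acc 13: bank0 row4 -> MISS (open row4); precharges=9
Acc 14: bank1 row4 -> MISS (open row4); precharges=10

Answer: M M H M M M M M H M M M M M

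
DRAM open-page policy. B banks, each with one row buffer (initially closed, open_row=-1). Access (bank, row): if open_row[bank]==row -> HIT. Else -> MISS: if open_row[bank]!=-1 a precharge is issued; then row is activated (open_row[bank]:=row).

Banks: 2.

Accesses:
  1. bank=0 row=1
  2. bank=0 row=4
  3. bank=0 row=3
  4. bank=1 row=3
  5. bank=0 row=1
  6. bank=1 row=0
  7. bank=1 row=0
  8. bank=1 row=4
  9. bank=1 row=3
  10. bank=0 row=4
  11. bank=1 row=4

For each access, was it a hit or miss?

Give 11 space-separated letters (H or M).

Answer: M M M M M M H M M M M

Derivation:
Acc 1: bank0 row1 -> MISS (open row1); precharges=0
Acc 2: bank0 row4 -> MISS (open row4); precharges=1
Acc 3: bank0 row3 -> MISS (open row3); precharges=2
Acc 4: bank1 row3 -> MISS (open row3); precharges=2
Acc 5: bank0 row1 -> MISS (open row1); precharges=3
Acc 6: bank1 row0 -> MISS (open row0); precharges=4
Acc 7: bank1 row0 -> HIT
Acc 8: bank1 row4 -> MISS (open row4); precharges=5
Acc 9: bank1 row3 -> MISS (open row3); precharges=6
Acc 10: bank0 row4 -> MISS (open row4); precharges=7
Acc 11: bank1 row4 -> MISS (open row4); precharges=8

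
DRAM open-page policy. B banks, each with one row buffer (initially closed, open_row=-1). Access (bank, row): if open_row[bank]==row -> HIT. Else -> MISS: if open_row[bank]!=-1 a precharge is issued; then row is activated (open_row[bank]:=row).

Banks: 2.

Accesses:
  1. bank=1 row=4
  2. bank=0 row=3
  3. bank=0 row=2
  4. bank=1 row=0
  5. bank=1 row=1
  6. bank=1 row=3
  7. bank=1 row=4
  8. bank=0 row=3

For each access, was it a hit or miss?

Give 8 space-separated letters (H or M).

Answer: M M M M M M M M

Derivation:
Acc 1: bank1 row4 -> MISS (open row4); precharges=0
Acc 2: bank0 row3 -> MISS (open row3); precharges=0
Acc 3: bank0 row2 -> MISS (open row2); precharges=1
Acc 4: bank1 row0 -> MISS (open row0); precharges=2
Acc 5: bank1 row1 -> MISS (open row1); precharges=3
Acc 6: bank1 row3 -> MISS (open row3); precharges=4
Acc 7: bank1 row4 -> MISS (open row4); precharges=5
Acc 8: bank0 row3 -> MISS (open row3); precharges=6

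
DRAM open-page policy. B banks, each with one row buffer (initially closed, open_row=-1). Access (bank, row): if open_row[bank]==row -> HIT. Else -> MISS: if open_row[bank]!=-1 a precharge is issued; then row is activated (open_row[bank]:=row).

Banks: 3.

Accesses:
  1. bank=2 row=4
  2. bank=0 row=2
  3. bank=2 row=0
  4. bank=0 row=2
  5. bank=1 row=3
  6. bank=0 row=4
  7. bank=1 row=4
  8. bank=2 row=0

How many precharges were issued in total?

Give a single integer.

Acc 1: bank2 row4 -> MISS (open row4); precharges=0
Acc 2: bank0 row2 -> MISS (open row2); precharges=0
Acc 3: bank2 row0 -> MISS (open row0); precharges=1
Acc 4: bank0 row2 -> HIT
Acc 5: bank1 row3 -> MISS (open row3); precharges=1
Acc 6: bank0 row4 -> MISS (open row4); precharges=2
Acc 7: bank1 row4 -> MISS (open row4); precharges=3
Acc 8: bank2 row0 -> HIT

Answer: 3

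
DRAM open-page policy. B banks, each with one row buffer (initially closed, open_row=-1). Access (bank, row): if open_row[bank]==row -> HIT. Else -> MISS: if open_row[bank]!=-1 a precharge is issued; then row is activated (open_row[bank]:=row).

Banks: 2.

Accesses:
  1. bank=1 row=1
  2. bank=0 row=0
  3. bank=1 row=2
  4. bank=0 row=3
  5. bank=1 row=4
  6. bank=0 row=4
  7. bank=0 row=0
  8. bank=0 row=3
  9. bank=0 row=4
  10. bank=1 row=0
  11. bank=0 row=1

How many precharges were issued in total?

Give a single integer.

Acc 1: bank1 row1 -> MISS (open row1); precharges=0
Acc 2: bank0 row0 -> MISS (open row0); precharges=0
Acc 3: bank1 row2 -> MISS (open row2); precharges=1
Acc 4: bank0 row3 -> MISS (open row3); precharges=2
Acc 5: bank1 row4 -> MISS (open row4); precharges=3
Acc 6: bank0 row4 -> MISS (open row4); precharges=4
Acc 7: bank0 row0 -> MISS (open row0); precharges=5
Acc 8: bank0 row3 -> MISS (open row3); precharges=6
Acc 9: bank0 row4 -> MISS (open row4); precharges=7
Acc 10: bank1 row0 -> MISS (open row0); precharges=8
Acc 11: bank0 row1 -> MISS (open row1); precharges=9

Answer: 9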